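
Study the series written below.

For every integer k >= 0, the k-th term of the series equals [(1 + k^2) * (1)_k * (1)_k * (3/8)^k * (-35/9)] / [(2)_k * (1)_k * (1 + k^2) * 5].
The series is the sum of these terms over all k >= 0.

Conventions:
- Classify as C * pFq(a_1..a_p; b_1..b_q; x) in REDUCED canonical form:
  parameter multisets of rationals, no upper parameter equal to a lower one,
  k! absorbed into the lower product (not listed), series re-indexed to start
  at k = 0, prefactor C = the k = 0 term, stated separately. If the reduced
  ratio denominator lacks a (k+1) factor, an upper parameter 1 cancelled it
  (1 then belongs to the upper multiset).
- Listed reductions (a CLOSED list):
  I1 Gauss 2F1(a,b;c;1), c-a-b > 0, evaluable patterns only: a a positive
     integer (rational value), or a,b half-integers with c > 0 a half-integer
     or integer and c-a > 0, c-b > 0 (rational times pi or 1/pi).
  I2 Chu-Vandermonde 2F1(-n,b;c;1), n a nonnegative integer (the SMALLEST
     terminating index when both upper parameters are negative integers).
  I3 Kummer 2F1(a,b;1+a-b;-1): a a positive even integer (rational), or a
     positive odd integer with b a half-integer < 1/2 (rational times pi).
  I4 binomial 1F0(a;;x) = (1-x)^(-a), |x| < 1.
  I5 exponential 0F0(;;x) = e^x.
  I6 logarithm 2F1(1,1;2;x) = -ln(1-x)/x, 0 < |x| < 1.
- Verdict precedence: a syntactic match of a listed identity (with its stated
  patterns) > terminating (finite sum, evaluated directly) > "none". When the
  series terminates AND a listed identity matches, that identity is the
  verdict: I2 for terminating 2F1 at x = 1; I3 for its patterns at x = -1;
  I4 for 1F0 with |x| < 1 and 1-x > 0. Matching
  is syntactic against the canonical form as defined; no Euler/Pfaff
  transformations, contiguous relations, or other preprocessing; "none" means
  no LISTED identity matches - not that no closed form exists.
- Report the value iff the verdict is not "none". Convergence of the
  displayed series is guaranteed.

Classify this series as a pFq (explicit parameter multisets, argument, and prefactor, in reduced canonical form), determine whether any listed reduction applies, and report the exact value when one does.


Canonical form: C = -7/9 times 2F1 with upper {1, 1}, lower {2}, x = 3/8. Verdict (x = 3/8): the logarithmic series (I6) applies (the logarithm: parameters (1,1;2), x = 3/8). Its exact value is (56/27) * ln(5/8).

Key step: t_0 = -7/9 here, and (1)_k (prefactor -7/9) is k! itself.
Step ratio: r(k) = (3/8) * (k+1) (k+1) / [(k+2) (k+1)] ; factor over Q: parameters, x = (3/8), and C = -7/9.


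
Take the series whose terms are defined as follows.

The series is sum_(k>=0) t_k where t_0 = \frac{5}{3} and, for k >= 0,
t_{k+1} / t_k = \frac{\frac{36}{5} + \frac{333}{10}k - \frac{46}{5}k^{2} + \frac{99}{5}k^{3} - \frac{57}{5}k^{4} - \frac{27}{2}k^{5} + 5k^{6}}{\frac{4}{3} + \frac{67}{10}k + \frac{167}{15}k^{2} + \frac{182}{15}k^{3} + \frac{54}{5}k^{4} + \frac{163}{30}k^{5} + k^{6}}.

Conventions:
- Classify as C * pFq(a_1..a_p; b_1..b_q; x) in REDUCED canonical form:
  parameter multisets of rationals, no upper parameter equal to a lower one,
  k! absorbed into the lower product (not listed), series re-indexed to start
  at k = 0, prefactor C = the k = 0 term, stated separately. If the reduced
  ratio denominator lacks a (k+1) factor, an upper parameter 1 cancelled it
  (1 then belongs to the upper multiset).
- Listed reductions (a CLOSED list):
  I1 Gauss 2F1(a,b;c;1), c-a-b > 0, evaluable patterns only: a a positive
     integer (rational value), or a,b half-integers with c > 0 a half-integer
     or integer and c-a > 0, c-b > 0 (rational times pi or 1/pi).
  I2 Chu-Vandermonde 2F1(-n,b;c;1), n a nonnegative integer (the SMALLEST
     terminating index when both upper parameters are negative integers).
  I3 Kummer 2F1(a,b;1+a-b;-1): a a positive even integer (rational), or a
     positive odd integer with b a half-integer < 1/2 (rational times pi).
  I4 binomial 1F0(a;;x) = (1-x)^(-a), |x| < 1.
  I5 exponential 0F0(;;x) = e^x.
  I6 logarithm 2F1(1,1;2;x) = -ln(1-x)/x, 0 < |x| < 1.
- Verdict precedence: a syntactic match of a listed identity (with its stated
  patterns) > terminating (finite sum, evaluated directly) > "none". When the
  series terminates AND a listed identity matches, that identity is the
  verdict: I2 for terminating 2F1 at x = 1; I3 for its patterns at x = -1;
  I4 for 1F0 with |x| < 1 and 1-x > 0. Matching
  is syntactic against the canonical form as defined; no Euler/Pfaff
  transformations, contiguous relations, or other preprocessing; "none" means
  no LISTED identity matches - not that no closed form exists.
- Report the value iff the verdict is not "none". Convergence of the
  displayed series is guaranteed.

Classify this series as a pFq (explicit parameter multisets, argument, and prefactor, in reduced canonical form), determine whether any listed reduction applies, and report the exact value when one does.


The series (x = 5) is 3F2: upper {-3, -\frac{3}{2}, \frac{1}{5}}, lower {\frac{1}{3}, \frac{5}{2}}, prefactor \frac{5}{3}. Verdict: terminating - the sum ends at index 3 because -3 is a negative integer; exact evaluation follows. Value: \frac{2270}{147}.

The tell: t_0 being \frac{5}{3}, cancel k^2 + 1 from the displayed ratio first; then C = 5/3, x = 5.
Ratio: r(k) = 5 * (k-3) (k-\frac{3}{2}) (k+\frac{1}{5}) / [(k+\frac{1}{3}) (k+\frac{5}{2}) (k+1)] - poly over poly, x = 5 from leading terms; C = \frac{5}{3} at k = 0.


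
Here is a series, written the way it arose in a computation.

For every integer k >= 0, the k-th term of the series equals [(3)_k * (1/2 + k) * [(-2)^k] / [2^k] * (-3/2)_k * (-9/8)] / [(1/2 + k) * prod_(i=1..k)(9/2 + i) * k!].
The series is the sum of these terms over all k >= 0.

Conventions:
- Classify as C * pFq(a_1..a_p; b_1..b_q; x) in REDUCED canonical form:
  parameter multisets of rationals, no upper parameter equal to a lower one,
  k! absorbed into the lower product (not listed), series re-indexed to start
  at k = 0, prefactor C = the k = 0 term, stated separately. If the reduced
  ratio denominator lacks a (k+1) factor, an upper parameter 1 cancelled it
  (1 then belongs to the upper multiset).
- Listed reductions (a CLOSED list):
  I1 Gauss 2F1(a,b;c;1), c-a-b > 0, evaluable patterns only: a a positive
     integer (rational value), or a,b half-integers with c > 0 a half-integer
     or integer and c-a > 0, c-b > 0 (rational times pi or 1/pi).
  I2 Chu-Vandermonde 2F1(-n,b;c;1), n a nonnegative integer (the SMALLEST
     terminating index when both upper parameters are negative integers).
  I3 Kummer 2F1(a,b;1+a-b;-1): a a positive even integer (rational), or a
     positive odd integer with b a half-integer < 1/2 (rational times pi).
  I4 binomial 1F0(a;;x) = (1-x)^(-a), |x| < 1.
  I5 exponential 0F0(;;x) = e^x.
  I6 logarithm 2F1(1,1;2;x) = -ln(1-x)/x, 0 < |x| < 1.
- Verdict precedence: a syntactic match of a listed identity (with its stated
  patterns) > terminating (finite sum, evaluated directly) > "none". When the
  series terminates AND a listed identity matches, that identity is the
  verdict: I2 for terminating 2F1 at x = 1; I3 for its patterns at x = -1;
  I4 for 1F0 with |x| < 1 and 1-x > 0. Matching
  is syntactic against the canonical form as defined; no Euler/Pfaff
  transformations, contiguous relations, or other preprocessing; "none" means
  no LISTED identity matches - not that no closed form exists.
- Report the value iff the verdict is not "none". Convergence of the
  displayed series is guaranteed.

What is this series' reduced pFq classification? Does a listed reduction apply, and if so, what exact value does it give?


At argument -1: a 2F1 with upper {-3/2, 3}, lower {11/2}, scaled by C = -9/8. Verdict (x = -1): the Kummer evaluation I3 applies (x = -1; c = 11/2 equals 1+a-b for upper {-3/2, 3}: listed pattern). Exact value: (-2835/4096) * pi.

Structural cue: with t_0 = -9/8, the lower running product (C = -9/8, x = -1) is a rising factorial.
Term ratio: r(k) = (-1) * (k-3/2) (k+3) / [(k+11/2) (k+1)] - poly over poly, x = (-1) from leading terms; C = -9/8 at k = 0.


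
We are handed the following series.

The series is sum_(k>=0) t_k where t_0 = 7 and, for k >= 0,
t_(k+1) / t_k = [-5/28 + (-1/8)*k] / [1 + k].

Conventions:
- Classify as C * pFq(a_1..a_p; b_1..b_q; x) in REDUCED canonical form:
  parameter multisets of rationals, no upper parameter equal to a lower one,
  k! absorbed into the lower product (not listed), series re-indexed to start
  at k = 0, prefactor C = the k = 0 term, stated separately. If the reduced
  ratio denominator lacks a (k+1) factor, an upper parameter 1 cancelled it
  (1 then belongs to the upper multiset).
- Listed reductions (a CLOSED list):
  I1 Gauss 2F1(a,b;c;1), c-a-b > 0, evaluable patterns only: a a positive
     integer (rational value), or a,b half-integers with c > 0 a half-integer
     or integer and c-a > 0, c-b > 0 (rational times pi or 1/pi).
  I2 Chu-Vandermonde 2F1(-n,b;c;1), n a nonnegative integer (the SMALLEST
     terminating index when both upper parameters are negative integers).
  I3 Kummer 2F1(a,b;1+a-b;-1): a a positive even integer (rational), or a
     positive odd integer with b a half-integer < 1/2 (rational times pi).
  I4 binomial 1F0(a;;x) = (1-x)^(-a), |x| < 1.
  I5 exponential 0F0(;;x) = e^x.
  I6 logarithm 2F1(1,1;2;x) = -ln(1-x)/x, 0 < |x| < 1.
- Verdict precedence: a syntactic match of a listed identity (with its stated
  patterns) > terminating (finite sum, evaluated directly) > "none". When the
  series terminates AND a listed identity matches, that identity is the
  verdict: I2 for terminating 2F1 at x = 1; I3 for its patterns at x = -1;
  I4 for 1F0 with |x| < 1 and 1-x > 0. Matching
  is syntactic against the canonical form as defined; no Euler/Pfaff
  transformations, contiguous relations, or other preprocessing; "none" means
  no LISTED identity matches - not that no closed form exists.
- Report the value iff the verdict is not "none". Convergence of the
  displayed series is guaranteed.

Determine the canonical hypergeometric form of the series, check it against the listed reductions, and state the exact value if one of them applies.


Classification (C = 7): 1F0 with upper {10/7}, lower {-}, argument x = -1/8. Verdict: this is binomial (I4) (the 1F0 binomial series: exponent -10/7, x = -1/8). Value: 7 * (9/8)^(-10/7).

First insight: x = (-1/8) and factor the ratio over Q (C = 7): negated roots = parameters.
Term ratio: r(k) = (-1/8) * (k+10/7) / [(k+1)] - rational; roots negated = parameters, x = (-1/8), C = 7.


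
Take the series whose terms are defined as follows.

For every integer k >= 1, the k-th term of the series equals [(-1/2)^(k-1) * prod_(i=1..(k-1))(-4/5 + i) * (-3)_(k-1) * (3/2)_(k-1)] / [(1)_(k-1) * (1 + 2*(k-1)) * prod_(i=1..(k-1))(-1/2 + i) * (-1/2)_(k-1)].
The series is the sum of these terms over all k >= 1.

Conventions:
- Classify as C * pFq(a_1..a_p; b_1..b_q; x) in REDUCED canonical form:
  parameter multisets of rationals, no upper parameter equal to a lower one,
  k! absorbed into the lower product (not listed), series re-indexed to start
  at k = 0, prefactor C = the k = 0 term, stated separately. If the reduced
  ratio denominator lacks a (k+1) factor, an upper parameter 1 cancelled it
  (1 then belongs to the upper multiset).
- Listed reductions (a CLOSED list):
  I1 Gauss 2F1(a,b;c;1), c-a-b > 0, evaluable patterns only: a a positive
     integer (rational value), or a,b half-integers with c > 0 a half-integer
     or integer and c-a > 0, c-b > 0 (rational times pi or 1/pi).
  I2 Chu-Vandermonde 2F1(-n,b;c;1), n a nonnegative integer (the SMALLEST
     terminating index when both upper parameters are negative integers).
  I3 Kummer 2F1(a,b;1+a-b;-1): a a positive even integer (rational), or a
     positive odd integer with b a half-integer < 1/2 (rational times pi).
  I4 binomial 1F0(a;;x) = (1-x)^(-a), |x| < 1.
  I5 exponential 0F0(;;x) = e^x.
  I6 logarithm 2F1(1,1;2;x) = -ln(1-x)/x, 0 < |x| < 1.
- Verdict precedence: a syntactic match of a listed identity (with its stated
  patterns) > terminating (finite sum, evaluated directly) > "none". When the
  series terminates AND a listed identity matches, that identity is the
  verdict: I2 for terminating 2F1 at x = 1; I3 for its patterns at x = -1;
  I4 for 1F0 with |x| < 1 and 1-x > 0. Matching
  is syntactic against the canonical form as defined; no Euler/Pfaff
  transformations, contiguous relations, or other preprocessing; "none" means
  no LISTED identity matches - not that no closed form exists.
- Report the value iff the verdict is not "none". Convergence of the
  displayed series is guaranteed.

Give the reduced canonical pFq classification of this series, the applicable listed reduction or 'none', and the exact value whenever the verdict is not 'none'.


Canonical form: C = 1 times 2F1 with upper {-3, 1/5}, lower {-1/2}, x = -1/2. Verdict: terminating - no listed pattern fits, but -3 in the upper list cuts the series at k = 3; direct evaluation. Its exact value is -62/125.

The tell: with t_0 = 1, (1)_k (prefactor 1) is k! itself.
Consecutive-term ratio: r(k) = (-1/2) * (k-3) (k+1/5) / [(k-1/2) (k+1)] - poly over poly, x = (-1/2) from leading terms; C = 1 at k = 0.


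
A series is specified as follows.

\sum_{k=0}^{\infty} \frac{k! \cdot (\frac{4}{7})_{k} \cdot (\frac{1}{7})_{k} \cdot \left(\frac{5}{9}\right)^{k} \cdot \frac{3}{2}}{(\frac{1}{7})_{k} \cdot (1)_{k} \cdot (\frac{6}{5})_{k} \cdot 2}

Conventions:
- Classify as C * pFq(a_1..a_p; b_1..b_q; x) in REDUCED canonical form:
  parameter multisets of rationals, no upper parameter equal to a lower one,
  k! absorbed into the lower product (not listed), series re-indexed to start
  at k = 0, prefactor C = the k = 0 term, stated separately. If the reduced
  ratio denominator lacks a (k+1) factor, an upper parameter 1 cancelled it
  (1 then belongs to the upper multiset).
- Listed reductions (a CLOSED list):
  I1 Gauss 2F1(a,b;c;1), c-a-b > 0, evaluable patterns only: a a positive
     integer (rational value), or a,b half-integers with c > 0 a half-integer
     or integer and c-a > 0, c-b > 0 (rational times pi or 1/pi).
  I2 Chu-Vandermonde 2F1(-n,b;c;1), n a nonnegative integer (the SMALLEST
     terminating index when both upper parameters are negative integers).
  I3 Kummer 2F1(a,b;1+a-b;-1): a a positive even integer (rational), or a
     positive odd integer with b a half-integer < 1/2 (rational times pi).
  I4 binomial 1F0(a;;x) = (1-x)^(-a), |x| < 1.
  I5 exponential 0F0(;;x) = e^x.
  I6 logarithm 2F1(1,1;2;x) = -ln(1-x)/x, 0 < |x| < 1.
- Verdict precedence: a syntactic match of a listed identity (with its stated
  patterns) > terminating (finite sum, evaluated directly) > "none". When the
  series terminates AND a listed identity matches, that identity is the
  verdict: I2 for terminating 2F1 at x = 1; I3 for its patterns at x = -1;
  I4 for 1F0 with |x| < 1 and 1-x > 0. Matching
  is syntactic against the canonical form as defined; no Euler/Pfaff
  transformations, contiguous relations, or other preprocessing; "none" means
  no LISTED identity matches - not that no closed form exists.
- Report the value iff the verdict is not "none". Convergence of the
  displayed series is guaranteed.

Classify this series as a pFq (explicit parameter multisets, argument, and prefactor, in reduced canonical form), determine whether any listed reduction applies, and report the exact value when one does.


Reduced: x = \frac{5}{9}, 2F1, upper = {\frac{4}{7}, 1}, lower = {\frac{6}{5}}, C = \frac{3}{4}. Verdict: none - this 2F1 at x = \frac{5}{9} matches no listed pattern, and upper {\frac{4}{7}, 1} holds no stopper.

The tell: t_0 being \frac{3}{4}, (1)_k (C = 3/4, x = 5/9) is k! itself.
Step ratio: r(k) = \frac{5}{9} * (k+\frac{4}{7}) (k+1) / [(k+\frac{6}{5}) (k+1)] - rational in k. x = \frac{5}{9}; t_0 = \frac{3}{4}; negate the roots.


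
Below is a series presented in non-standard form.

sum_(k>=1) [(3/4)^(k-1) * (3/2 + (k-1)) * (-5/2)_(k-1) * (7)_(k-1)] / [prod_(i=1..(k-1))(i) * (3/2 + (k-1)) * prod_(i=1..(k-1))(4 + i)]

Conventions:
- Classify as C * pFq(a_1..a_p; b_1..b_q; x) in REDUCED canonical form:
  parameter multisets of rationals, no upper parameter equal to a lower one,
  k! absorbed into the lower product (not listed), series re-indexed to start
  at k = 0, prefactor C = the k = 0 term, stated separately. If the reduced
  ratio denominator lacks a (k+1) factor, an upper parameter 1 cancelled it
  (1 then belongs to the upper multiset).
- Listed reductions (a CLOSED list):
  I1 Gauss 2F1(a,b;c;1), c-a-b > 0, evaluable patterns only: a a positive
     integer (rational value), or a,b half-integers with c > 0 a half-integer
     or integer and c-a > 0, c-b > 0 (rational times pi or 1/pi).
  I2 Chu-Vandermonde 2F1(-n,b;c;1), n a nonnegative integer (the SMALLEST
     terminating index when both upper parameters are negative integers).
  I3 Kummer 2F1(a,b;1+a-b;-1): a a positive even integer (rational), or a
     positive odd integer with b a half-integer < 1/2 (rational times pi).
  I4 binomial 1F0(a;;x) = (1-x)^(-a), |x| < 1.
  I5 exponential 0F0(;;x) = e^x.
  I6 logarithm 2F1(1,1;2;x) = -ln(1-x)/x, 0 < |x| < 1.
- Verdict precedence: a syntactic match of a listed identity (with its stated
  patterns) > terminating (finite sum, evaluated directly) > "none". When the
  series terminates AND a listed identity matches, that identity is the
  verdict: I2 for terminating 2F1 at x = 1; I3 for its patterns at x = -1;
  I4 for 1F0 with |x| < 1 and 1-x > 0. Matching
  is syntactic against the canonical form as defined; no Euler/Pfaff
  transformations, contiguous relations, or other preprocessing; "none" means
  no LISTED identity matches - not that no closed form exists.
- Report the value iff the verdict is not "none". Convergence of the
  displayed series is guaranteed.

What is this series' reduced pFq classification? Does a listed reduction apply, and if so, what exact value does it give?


With C = 1: the canonical form is 2F1(-5/2, 7; 5; 3/4). Verdict: no listed reduction: x = 3/4 and upper {-5/2, 7} fail every I1-I6 pattern.

Key step: t_0 = 1 here, and striking the common factor k + 3/2 reduces the term (C = 1).
Term ratio: r(k) = (3/4) * (k-5/2) (k+7) / [(k+5) (k+1)] - rational; roots negated = parameters, x = (3/4), C = 1.


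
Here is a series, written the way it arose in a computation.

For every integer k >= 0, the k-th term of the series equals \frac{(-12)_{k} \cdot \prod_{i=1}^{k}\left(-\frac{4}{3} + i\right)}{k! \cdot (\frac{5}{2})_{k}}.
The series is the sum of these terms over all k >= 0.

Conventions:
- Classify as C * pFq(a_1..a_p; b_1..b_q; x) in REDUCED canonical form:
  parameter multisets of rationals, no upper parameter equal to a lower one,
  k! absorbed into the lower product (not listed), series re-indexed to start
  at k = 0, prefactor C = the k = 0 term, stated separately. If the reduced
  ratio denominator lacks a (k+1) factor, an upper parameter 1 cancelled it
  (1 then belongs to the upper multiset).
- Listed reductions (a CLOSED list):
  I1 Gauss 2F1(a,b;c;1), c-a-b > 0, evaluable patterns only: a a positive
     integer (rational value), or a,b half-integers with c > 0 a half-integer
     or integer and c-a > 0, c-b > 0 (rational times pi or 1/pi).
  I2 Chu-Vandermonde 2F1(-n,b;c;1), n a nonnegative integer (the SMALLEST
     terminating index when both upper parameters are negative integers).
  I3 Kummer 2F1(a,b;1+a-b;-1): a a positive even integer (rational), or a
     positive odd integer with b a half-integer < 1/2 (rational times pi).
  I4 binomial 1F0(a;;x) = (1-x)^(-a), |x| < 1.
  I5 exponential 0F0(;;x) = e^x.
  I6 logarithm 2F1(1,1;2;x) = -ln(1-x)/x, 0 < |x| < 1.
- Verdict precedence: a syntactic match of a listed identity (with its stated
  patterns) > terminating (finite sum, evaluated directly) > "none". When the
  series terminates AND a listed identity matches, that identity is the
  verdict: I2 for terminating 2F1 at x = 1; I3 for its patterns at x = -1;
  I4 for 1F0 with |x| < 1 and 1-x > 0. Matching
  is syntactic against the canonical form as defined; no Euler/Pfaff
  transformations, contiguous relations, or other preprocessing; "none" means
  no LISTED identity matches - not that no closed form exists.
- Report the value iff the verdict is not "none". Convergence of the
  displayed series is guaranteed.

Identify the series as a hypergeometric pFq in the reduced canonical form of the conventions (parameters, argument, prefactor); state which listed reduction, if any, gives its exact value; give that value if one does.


Classification (C = 1): 2F1 with upper {-12, -\frac{1}{3}}, lower {\frac{5}{2}}, argument x = 1. Verdict: this is the Chu-Vandermonde identity I2 (terminating 2F1 at x = 1 with n = 12, b = -1/3, c = \frac{5}{2}). Its exact value is \frac{1029779008913}{552074196825}.

The tell: with t_0 = 1, the running product (C = 1, x = 1) telescopes to a rising factorial.
Adjacent-term ratio: r(k) = 1 * (k-12) (k-\frac{1}{3}) / [(k+\frac{5}{2}) (k+1)] - rational in k, leading ratio 1; with t_0 = 1, classification follows.


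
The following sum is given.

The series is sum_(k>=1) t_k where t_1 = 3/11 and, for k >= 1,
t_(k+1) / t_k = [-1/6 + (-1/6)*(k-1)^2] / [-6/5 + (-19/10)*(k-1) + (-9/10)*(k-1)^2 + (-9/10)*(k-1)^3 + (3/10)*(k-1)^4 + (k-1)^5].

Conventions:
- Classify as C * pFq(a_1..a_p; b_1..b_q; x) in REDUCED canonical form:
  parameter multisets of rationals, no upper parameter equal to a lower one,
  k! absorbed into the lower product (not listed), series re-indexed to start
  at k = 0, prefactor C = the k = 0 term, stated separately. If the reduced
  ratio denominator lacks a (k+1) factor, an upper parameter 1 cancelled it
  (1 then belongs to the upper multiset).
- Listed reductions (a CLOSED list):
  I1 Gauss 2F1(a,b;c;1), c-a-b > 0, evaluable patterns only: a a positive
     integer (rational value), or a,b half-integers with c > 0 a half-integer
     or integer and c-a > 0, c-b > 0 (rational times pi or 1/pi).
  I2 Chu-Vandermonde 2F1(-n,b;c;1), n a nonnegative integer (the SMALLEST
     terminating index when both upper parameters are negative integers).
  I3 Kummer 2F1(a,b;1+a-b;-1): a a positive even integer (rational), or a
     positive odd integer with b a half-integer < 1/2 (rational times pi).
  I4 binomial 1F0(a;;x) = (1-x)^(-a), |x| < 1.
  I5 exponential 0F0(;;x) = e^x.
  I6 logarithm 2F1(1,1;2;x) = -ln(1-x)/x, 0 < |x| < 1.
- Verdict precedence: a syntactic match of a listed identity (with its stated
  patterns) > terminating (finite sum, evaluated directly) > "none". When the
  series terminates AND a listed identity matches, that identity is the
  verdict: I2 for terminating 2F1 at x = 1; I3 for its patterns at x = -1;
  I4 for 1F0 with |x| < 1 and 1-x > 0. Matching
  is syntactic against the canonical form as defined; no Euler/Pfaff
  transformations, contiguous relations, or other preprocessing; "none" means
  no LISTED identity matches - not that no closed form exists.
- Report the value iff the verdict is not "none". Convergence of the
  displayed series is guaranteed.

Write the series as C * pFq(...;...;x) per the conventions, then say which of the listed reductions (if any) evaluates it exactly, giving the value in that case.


This is 3/11 * 0F2(-; -3/2, 4/5; -1/6) in reduced canonical form. Verdict: none. Every listed pattern misses the 0F2 form at -1/6, upper {-}.

First insight: from the first term 3/11: cancel k^2 + 1 from the displayed ratio first; then C = 3/11.
Consecutive-term ratio: r(k) = (-1/6) * 1 / [(k-3/2) (k+4/5) (k+1)] - poly over poly, x = (-1/6) from leading terms; C = 3/11 at k = 0.


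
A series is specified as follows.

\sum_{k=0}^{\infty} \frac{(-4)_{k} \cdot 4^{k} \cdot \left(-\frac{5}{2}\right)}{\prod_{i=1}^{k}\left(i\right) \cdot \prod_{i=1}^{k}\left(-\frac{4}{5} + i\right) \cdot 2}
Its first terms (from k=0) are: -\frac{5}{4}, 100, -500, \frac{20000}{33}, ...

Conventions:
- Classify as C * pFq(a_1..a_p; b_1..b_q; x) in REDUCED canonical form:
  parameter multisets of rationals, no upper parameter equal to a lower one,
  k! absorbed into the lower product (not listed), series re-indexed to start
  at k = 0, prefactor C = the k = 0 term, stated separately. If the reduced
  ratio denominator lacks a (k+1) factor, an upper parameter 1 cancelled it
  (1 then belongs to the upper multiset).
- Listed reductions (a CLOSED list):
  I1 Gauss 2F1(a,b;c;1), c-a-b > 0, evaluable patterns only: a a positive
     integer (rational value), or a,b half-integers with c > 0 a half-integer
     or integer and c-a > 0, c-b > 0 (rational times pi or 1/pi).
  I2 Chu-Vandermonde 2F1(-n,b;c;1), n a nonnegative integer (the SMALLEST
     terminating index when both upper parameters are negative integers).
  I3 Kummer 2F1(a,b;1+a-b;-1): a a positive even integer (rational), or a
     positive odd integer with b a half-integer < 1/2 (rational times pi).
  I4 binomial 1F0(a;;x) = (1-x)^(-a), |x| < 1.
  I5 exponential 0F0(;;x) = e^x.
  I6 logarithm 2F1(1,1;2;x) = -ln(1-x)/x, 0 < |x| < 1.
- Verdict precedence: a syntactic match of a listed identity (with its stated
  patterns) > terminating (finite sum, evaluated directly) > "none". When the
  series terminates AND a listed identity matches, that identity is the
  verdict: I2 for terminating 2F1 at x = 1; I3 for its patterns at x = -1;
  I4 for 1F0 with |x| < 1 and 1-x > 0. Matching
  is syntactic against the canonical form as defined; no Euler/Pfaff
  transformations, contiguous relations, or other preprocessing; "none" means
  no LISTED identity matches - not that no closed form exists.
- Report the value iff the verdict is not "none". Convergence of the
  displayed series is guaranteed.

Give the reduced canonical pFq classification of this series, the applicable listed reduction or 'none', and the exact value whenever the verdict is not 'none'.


With C = -\frac{5}{4}: the canonical form is 1F1(-4; \frac{1}{5}; 4). Verdict: terminating - no listed pattern fits, but -4 in the upper list cuts the series at k = 4; direct evaluation. Exact value: \frac{185}{12}.

Key observation: t_0 being -\frac{5}{4}, the lower running product (prefactor -5/4) is a rising factorial.
Consecutive-term ratio: r(k) = 4 * (k-4) / [(k+\frac{1}{5}) (k+1)] - rational in k. x = 4; t_0 = -\frac{5}{4}; negate the roots.


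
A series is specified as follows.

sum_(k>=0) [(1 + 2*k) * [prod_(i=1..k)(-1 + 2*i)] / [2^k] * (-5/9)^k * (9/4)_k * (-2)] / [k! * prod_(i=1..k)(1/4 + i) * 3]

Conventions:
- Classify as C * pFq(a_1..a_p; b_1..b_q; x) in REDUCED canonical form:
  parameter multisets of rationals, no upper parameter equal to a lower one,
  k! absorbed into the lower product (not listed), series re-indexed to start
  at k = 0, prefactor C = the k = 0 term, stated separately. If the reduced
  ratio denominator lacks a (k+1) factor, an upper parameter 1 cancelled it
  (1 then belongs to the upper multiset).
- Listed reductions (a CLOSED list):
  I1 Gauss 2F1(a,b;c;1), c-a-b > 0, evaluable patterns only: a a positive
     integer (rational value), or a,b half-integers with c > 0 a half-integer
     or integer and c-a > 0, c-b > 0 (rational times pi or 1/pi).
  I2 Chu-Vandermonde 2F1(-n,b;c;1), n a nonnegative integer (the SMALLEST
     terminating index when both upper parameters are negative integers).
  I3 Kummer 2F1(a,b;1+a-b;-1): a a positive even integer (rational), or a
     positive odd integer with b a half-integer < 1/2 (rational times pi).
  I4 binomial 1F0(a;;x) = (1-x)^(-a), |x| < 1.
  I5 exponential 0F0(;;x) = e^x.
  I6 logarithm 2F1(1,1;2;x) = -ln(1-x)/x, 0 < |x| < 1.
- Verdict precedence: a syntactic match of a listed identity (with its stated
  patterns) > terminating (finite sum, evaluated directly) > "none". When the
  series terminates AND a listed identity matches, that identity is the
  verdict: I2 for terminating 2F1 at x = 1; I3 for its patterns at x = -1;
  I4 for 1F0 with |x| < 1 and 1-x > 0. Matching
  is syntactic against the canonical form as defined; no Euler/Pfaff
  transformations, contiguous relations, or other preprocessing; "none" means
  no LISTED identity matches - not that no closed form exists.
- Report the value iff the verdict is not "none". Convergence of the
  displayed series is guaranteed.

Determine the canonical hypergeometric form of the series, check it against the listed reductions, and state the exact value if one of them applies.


Prefactor -2/3, argument -5/9: 2F1 with upper {3/2, 9/4} over lower {5/4}. Verdict: none. No listed pattern accepts 2F1(3/2, 9/4; 5/4; -5/9).

First insight: from the first term -2/3: the lower running product (C = -2/3) is a rising factorial.
Step ratio: r(k) = (-5/9) * (k+3/2) (k+9/4) / [(k+5/4) (k+1)] - rational in k. x = (-5/9); t_0 = -2/3; negate the roots.


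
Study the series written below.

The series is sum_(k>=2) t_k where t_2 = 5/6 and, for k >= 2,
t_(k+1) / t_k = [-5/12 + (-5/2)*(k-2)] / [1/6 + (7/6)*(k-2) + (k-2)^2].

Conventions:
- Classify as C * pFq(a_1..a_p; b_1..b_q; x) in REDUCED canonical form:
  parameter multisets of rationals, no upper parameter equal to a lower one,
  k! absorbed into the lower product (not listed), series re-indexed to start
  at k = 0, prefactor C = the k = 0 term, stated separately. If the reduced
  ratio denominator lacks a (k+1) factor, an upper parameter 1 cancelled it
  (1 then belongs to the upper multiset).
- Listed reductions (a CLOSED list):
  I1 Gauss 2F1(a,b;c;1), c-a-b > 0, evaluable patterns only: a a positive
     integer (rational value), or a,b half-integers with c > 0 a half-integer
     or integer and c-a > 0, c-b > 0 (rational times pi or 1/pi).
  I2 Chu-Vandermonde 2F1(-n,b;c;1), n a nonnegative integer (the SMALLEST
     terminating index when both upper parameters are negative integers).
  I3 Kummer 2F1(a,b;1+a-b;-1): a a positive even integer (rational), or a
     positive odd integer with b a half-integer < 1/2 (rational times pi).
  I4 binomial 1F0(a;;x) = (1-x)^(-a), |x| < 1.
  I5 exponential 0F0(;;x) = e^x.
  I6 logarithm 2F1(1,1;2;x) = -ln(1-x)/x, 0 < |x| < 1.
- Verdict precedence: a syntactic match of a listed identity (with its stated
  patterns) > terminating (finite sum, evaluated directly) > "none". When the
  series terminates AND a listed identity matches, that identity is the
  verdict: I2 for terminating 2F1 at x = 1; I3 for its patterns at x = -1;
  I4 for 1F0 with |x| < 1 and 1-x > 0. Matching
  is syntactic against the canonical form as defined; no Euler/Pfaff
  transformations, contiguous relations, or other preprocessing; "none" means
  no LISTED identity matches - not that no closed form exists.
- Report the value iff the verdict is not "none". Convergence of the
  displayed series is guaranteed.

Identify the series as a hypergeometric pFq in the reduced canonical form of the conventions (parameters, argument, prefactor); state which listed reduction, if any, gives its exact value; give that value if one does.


At argument -5/2: a 0F0 with upper {-}, lower {-}, scaled by C = 5/6. Verdict: exponential (I5) fires (the 0F0 exponential series at x = -5/2). Value: (5/6) * e^(-5/2).

The tell: t_0 = 5/6 here, and factor the ratio over Q (C = 5/6): negated roots = parameters.
Step ratio: r(k) = (-5/2) * 1 / [(k+1)] - rational; roots negated = parameters, x = (-5/2), C = 5/6.


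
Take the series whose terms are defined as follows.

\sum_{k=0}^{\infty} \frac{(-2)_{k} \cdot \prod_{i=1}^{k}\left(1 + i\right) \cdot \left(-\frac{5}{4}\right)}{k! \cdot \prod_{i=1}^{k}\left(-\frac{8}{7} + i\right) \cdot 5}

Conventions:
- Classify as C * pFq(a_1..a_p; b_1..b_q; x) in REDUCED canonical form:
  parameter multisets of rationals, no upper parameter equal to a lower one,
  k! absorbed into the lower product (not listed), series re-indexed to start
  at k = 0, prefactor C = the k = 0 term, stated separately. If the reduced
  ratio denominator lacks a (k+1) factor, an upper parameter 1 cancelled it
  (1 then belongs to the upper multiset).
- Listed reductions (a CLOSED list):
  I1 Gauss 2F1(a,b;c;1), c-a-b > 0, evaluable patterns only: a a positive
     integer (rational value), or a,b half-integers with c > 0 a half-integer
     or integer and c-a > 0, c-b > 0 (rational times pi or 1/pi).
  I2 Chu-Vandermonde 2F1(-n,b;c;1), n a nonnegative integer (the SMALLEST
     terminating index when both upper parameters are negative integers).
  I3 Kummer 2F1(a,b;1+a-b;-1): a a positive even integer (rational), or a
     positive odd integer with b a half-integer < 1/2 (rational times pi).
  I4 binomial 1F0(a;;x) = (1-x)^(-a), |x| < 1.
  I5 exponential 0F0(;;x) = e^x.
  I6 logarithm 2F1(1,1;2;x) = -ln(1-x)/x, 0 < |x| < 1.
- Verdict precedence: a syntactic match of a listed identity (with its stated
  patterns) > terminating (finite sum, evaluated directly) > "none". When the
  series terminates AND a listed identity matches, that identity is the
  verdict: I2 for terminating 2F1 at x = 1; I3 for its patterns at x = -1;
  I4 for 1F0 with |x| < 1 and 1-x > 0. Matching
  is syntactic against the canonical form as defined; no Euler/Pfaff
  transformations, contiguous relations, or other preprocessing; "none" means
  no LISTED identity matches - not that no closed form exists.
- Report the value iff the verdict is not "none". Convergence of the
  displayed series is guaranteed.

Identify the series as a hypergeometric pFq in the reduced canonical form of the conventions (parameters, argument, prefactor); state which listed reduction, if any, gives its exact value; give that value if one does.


Canonical form: C = -\frac{1}{4} times 2F1 with upper {-2, 2}, lower {-\frac{1}{7}}, x = 1. Verdict (x = 1): Chu-Vandermonde (I2) applies (terminating 2F1 at x = 1 with n = 2, b = 2, c = -\frac{1}{7}). Hence: 5.

The tell: t_0 being -\frac{1}{4}, the running product (prefactor -1/4) telescopes to a rising factorial.
Ratio: r(k) = 1 * (k-2) (k+2) / [(k-\frac{1}{7}) (k+1)] ; factor over Q: parameters, x = 1, and C = -\frac{1}{4}.


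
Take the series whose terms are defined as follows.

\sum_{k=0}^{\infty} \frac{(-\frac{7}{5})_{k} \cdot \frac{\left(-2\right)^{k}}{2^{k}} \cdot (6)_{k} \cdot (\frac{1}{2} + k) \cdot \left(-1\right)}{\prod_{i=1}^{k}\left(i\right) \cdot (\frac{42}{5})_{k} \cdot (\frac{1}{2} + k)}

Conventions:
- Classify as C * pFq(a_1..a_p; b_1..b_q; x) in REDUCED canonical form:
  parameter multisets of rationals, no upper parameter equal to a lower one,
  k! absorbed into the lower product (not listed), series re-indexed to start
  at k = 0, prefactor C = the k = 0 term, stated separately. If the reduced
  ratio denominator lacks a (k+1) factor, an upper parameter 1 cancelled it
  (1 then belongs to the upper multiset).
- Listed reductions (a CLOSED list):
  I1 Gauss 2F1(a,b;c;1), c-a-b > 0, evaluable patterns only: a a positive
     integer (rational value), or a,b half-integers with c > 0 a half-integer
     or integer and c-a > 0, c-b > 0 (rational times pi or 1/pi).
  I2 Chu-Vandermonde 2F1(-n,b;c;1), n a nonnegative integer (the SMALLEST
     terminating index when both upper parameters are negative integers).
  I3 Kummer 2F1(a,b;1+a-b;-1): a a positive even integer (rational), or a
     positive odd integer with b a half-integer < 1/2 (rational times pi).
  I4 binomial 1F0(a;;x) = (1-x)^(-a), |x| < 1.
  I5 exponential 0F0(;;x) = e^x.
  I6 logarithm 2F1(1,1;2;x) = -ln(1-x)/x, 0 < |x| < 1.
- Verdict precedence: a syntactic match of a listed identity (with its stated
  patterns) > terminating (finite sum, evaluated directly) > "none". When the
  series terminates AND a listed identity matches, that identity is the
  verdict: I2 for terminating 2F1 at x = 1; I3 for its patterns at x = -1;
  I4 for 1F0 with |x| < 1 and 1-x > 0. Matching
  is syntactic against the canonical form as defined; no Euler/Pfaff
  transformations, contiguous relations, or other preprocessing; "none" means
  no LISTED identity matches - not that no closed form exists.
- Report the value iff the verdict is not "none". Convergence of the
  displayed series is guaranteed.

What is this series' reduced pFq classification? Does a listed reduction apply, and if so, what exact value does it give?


Reduced: x = -1, 2F1, upper = {-\frac{7}{5}, 6}, lower = {\frac{42}{5}}, C = -1. Verdict at x = -1: Kummer (I3) matches (x = -1; c = \frac{42}{5} equals 1+a-b for upper {-\frac{7}{5}, 6}: listed pattern). Its exact value is -\frac{1332}{625}.

First insight: x = -1 and the two k-th powers (prefactor -1) combine into one argument.
Ratio: r(k) = -1 * (k-\frac{7}{5}) (k+6) / [(k+\frac{42}{5}) (k+1)] ; factor over Q: parameters, x = -1, and C = -1.


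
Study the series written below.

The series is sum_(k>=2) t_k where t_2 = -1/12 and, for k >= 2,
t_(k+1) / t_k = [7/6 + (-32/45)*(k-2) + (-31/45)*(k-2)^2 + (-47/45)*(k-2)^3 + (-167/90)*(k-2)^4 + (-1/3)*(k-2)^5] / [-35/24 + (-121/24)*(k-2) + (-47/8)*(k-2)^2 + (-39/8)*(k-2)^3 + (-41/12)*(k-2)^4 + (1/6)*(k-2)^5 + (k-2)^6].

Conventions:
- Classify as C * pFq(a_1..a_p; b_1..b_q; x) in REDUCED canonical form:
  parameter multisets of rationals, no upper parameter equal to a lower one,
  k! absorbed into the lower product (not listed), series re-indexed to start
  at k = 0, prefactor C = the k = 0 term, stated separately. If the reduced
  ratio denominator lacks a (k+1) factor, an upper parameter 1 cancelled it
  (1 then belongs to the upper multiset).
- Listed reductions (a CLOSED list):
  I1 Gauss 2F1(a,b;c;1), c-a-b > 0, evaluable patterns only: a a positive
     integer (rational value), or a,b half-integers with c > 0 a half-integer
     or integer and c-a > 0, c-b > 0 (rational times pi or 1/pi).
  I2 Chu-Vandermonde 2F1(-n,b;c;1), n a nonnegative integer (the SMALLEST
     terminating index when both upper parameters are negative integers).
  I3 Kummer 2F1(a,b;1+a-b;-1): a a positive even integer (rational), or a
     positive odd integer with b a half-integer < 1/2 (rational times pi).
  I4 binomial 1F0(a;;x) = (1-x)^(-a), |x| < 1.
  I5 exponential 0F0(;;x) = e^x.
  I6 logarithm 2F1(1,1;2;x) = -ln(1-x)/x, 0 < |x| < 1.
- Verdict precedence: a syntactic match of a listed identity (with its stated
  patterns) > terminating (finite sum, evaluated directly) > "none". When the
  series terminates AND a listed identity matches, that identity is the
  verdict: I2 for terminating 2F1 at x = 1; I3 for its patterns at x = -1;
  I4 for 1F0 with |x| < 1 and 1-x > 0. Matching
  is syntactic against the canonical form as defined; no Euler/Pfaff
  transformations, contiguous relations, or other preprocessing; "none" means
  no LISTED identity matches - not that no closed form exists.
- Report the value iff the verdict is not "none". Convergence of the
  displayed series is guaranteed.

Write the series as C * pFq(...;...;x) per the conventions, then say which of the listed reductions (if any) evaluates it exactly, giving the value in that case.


This is -1/12 * 2F2(-3/5, 5; -5/2, 1/2; -1/3) in reduced canonical form. Verdict: none. No listed pattern accepts 2F2(-3/5, 5; -5/2, 1/2; -1/3).

Structural cue: t_0 being -1/12, the parameter 7/6 appears in both the upper and lower lists and cancels (alongside the other common factor).
Adjacent-term ratio: r(k) = (-1/3) * (k-3/5) (k+5) / [(k-5/2) (k+1/2) (k+1)] - poly over poly, x = (-1/3) from leading terms; C = -1/12 at k = 0.


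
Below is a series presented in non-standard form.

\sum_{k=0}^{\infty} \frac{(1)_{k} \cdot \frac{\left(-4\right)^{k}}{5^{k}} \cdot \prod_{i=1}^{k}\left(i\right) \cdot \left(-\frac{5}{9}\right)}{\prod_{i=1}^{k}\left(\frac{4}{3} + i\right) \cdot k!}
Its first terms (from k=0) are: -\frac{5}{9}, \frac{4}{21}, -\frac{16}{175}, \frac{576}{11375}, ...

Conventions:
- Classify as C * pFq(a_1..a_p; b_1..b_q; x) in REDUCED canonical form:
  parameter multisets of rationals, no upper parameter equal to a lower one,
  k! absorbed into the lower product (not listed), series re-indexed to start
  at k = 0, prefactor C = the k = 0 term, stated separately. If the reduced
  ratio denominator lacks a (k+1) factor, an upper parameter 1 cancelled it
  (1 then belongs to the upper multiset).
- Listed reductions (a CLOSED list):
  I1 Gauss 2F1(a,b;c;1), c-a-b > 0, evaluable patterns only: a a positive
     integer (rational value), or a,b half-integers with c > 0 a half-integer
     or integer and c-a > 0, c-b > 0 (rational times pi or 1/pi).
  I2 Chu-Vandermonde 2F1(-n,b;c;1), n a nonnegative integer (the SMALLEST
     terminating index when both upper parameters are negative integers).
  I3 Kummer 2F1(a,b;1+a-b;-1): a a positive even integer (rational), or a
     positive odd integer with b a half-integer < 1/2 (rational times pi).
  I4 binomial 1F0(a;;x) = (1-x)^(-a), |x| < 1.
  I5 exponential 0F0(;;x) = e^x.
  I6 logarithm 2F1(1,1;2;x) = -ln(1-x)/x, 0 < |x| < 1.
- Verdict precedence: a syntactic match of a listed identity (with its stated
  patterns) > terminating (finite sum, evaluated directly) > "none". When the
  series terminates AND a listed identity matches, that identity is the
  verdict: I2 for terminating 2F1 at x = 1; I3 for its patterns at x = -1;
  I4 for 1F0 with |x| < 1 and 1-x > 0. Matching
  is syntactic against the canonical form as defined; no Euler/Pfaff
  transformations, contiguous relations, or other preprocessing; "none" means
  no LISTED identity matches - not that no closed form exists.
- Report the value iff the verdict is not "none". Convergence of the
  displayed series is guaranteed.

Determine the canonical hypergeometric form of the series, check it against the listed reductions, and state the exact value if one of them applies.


With C = -\frac{5}{9}: the canonical form is 2F1(1, 1; \frac{7}{3}; -\frac{4}{5}). Verdict: none. No listed pattern accepts 2F1(1, 1; \frac{7}{3}; -\frac{4}{5}).

First insight: t_0 = -\frac{5}{9} here, and the two geometric factors (C = -5/9) combine into one argument.
Consecutive-term ratio: r(k) = -\frac{4}{5} * (k+1) (k+1) / [(k+\frac{7}{3}) (k+1)] - rational; roots negated = parameters, x = -\frac{4}{5}, C = -\frac{5}{9}.
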